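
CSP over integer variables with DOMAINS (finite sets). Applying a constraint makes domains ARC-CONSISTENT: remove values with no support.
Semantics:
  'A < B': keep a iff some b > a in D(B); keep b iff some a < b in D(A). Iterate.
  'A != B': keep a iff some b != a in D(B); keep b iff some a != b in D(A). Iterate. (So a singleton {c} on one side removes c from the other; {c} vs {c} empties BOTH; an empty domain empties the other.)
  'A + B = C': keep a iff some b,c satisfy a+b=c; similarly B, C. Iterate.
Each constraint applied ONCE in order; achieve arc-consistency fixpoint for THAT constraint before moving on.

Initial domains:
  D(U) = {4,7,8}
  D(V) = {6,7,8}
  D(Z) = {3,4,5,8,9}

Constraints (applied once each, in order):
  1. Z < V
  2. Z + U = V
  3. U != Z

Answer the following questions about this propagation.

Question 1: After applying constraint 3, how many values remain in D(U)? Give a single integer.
Constraint 1 (Z < V) on D(Z)={3,4,5,8,9} D(V)={6,7,8}: Z {3,4,5,8,9}->{3,4,5}
Constraint 2 (Z + U = V) on D(Z)={3,4,5} D(U)={4,7,8} D(V)={6,7,8}: Z {3,4,5}->{3,4}; U {4,7,8}->{4}; V {6,7,8}->{7,8}
Constraint 3 (U != Z) on D(U)={4} D(Z)={3,4}: Z {3,4}->{3}
So after constraint 3: D(U)={4}, size = 1

Answer: 1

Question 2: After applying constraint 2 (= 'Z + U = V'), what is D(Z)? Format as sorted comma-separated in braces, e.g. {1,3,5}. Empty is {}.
Constraint 1 (Z < V) on D(Z)={3,4,5,8,9} D(V)={6,7,8}: Z {3,4,5,8,9}->{3,4,5}
Constraint 2 (Z + U = V) on D(Z)={3,4,5} D(U)={4,7,8} D(V)={6,7,8}: Z {3,4,5}->{3,4}; U {4,7,8}->{4}; V {6,7,8}->{7,8}
So after constraint 2: D(Z) = {3,4}

Answer: {3,4}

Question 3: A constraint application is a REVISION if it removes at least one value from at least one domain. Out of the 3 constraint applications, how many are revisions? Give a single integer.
Constraint 1 (Z < V) on D(Z)={3,4,5,8,9} D(V)={6,7,8}: Z {3,4,5,8,9}->{3,4,5} => REVISION
Constraint 2 (Z + U = V) on D(Z)={3,4,5} D(U)={4,7,8} D(V)={6,7,8}: Z {3,4,5}->{3,4}; U {4,7,8}->{4}; V {6,7,8}->{7,8} => REVISION
Constraint 3 (U != Z) on D(U)={4} D(Z)={3,4}: Z {3,4}->{3} => REVISION
Total revisions = 3

Answer: 3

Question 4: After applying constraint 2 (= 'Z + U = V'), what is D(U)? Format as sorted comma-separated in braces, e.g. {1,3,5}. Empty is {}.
Constraint 1 (Z < V) on D(Z)={3,4,5,8,9} D(V)={6,7,8}: Z {3,4,5,8,9}->{3,4,5}
Constraint 2 (Z + U = V) on D(Z)={3,4,5} D(U)={4,7,8} D(V)={6,7,8}: Z {3,4,5}->{3,4}; U {4,7,8}->{4}; V {6,7,8}->{7,8}
So after constraint 2: D(U) = {4}

Answer: {4}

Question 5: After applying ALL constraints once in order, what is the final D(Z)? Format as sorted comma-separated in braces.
Constraint 1 (Z < V) on D(Z)={3,4,5,8,9} D(V)={6,7,8}: Z {3,4,5,8,9}->{3,4,5}
Constraint 2 (Z + U = V) on D(Z)={3,4,5} D(U)={4,7,8} D(V)={6,7,8}: Z {3,4,5}->{3,4}; U {4,7,8}->{4}; V {6,7,8}->{7,8}
Constraint 3 (U != Z) on D(U)={4} D(Z)={3,4}: Z {3,4}->{3}
So after all 3 constraints: D(Z) = {3}

Answer: {3}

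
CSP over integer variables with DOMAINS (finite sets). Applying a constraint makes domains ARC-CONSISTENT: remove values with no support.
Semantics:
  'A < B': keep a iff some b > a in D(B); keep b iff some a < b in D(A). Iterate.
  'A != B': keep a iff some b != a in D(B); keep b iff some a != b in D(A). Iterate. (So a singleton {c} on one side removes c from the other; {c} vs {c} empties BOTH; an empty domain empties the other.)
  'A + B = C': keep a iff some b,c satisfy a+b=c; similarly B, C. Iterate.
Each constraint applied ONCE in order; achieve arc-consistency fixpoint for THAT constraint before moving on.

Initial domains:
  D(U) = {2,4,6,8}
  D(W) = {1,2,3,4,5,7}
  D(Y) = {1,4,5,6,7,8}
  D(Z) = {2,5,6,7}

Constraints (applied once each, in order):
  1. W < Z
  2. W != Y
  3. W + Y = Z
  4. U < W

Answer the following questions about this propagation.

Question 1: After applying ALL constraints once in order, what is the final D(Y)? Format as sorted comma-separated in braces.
Constraint 1 (W < Z) on D(W)={1,2,3,4,5,7} D(Z)={2,5,6,7}: W {1,2,3,4,5,7}->{1,2,3,4,5}
Constraint 2 (W != Y) on D(W)={1,2,3,4,5} D(Y)={1,4,5,6,7,8}: no change
Constraint 3 (W + Y = Z) on D(W)={1,2,3,4,5} D(Y)={1,4,5,6,7,8} D(Z)={2,5,6,7}: Y {1,4,5,6,7,8}->{1,4,5,6}
Constraint 4 (U < W) on D(U)={2,4,6,8} D(W)={1,2,3,4,5}: U {2,4,6,8}->{2,4}; W {1,2,3,4,5}->{3,4,5}
So after all 4 constraints: D(Y) = {1,4,5,6}

Answer: {1,4,5,6}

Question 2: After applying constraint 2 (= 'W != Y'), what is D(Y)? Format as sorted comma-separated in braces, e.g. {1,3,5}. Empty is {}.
Constraint 1 (W < Z) on D(W)={1,2,3,4,5,7} D(Z)={2,5,6,7}: W {1,2,3,4,5,7}->{1,2,3,4,5}
Constraint 2 (W != Y) on D(W)={1,2,3,4,5} D(Y)={1,4,5,6,7,8}: no change
So after constraint 2: D(Y) = {1,4,5,6,7,8}

Answer: {1,4,5,6,7,8}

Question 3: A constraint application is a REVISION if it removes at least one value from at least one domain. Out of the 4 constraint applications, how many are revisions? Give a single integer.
Constraint 1 (W < Z) on D(W)={1,2,3,4,5,7} D(Z)={2,5,6,7}: W {1,2,3,4,5,7}->{1,2,3,4,5} => REVISION
Constraint 2 (W != Y) on D(W)={1,2,3,4,5} D(Y)={1,4,5,6,7,8}: no change => not a revision
Constraint 3 (W + Y = Z) on D(W)={1,2,3,4,5} D(Y)={1,4,5,6,7,8} D(Z)={2,5,6,7}: Y {1,4,5,6,7,8}->{1,4,5,6} => REVISION
Constraint 4 (U < W) on D(U)={2,4,6,8} D(W)={1,2,3,4,5}: U {2,4,6,8}->{2,4}; W {1,2,3,4,5}->{3,4,5} => REVISION
Total revisions = 3

Answer: 3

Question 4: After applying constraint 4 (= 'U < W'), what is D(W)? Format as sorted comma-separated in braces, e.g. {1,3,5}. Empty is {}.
Answer: {3,4,5}

Derivation:
Constraint 1 (W < Z) on D(W)={1,2,3,4,5,7} D(Z)={2,5,6,7}: W {1,2,3,4,5,7}->{1,2,3,4,5}
Constraint 2 (W != Y) on D(W)={1,2,3,4,5} D(Y)={1,4,5,6,7,8}: no change
Constraint 3 (W + Y = Z) on D(W)={1,2,3,4,5} D(Y)={1,4,5,6,7,8} D(Z)={2,5,6,7}: Y {1,4,5,6,7,8}->{1,4,5,6}
Constraint 4 (U < W) on D(U)={2,4,6,8} D(W)={1,2,3,4,5}: U {2,4,6,8}->{2,4}; W {1,2,3,4,5}->{3,4,5}
So after constraint 4: D(W) = {3,4,5}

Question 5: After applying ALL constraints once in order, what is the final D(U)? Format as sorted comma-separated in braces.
Answer: {2,4}

Derivation:
Constraint 1 (W < Z) on D(W)={1,2,3,4,5,7} D(Z)={2,5,6,7}: W {1,2,3,4,5,7}->{1,2,3,4,5}
Constraint 2 (W != Y) on D(W)={1,2,3,4,5} D(Y)={1,4,5,6,7,8}: no change
Constraint 3 (W + Y = Z) on D(W)={1,2,3,4,5} D(Y)={1,4,5,6,7,8} D(Z)={2,5,6,7}: Y {1,4,5,6,7,8}->{1,4,5,6}
Constraint 4 (U < W) on D(U)={2,4,6,8} D(W)={1,2,3,4,5}: U {2,4,6,8}->{2,4}; W {1,2,3,4,5}->{3,4,5}
So after all 4 constraints: D(U) = {2,4}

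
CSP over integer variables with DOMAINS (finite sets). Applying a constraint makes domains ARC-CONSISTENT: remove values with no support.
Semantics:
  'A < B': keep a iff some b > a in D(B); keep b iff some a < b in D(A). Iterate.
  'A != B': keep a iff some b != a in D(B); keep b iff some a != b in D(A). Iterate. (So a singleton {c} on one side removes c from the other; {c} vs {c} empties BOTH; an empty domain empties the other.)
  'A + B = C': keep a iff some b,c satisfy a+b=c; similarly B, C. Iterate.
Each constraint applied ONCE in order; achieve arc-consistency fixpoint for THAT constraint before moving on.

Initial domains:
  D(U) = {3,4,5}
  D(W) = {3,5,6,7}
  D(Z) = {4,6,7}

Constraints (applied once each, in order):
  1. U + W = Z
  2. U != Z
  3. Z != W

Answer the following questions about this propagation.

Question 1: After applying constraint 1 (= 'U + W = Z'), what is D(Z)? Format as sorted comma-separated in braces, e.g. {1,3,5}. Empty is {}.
Constraint 1 (U + W = Z) on D(U)={3,4,5} D(W)={3,5,6,7} D(Z)={4,6,7}: U {3,4,5}->{3,4}; W {3,5,6,7}->{3}; Z {4,6,7}->{6,7}
So after constraint 1: D(Z) = {6,7}

Answer: {6,7}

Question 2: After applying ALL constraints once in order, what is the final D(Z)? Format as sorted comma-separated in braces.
Constraint 1 (U + W = Z) on D(U)={3,4,5} D(W)={3,5,6,7} D(Z)={4,6,7}: U {3,4,5}->{3,4}; W {3,5,6,7}->{3}; Z {4,6,7}->{6,7}
Constraint 2 (U != Z) on D(U)={3,4} D(Z)={6,7}: no change
Constraint 3 (Z != W) on D(Z)={6,7} D(W)={3}: no change
So after all 3 constraints: D(Z) = {6,7}

Answer: {6,7}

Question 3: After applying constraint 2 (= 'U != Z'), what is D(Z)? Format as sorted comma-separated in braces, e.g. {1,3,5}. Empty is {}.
Constraint 1 (U + W = Z) on D(U)={3,4,5} D(W)={3,5,6,7} D(Z)={4,6,7}: U {3,4,5}->{3,4}; W {3,5,6,7}->{3}; Z {4,6,7}->{6,7}
Constraint 2 (U != Z) on D(U)={3,4} D(Z)={6,7}: no change
So after constraint 2: D(Z) = {6,7}

Answer: {6,7}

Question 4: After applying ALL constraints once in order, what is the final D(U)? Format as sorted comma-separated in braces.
Constraint 1 (U + W = Z) on D(U)={3,4,5} D(W)={3,5,6,7} D(Z)={4,6,7}: U {3,4,5}->{3,4}; W {3,5,6,7}->{3}; Z {4,6,7}->{6,7}
Constraint 2 (U != Z) on D(U)={3,4} D(Z)={6,7}: no change
Constraint 3 (Z != W) on D(Z)={6,7} D(W)={3}: no change
So after all 3 constraints: D(U) = {3,4}

Answer: {3,4}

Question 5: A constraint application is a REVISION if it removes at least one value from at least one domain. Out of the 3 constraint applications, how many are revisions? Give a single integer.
Answer: 1

Derivation:
Constraint 1 (U + W = Z) on D(U)={3,4,5} D(W)={3,5,6,7} D(Z)={4,6,7}: U {3,4,5}->{3,4}; W {3,5,6,7}->{3}; Z {4,6,7}->{6,7} => REVISION
Constraint 2 (U != Z) on D(U)={3,4} D(Z)={6,7}: no change => not a revision
Constraint 3 (Z != W) on D(Z)={6,7} D(W)={3}: no change => not a revision
Total revisions = 1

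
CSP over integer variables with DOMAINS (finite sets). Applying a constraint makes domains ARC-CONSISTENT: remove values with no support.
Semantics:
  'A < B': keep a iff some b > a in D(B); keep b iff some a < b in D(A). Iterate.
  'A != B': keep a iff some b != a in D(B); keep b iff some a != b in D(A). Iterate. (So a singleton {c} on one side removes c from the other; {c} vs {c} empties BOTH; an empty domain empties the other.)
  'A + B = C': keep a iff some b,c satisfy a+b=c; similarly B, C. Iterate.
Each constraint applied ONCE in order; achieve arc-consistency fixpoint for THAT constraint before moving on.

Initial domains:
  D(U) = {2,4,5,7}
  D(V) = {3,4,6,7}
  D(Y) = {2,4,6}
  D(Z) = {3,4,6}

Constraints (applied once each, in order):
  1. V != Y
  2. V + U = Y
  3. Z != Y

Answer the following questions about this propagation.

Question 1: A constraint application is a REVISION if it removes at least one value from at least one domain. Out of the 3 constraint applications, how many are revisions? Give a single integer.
Constraint 1 (V != Y) on D(V)={3,4,6,7} D(Y)={2,4,6}: no change => not a revision
Constraint 2 (V + U = Y) on D(V)={3,4,6,7} D(U)={2,4,5,7} D(Y)={2,4,6}: V {3,4,6,7}->{4}; U {2,4,5,7}->{2}; Y {2,4,6}->{6} => REVISION
Constraint 3 (Z != Y) on D(Z)={3,4,6} D(Y)={6}: Z {3,4,6}->{3,4} => REVISION
Total revisions = 2

Answer: 2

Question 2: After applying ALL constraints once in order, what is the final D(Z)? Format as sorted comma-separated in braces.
Constraint 1 (V != Y) on D(V)={3,4,6,7} D(Y)={2,4,6}: no change
Constraint 2 (V + U = Y) on D(V)={3,4,6,7} D(U)={2,4,5,7} D(Y)={2,4,6}: V {3,4,6,7}->{4}; U {2,4,5,7}->{2}; Y {2,4,6}->{6}
Constraint 3 (Z != Y) on D(Z)={3,4,6} D(Y)={6}: Z {3,4,6}->{3,4}
So after all 3 constraints: D(Z) = {3,4}

Answer: {3,4}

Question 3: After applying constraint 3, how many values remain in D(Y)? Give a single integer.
Constraint 1 (V != Y) on D(V)={3,4,6,7} D(Y)={2,4,6}: no change
Constraint 2 (V + U = Y) on D(V)={3,4,6,7} D(U)={2,4,5,7} D(Y)={2,4,6}: V {3,4,6,7}->{4}; U {2,4,5,7}->{2}; Y {2,4,6}->{6}
Constraint 3 (Z != Y) on D(Z)={3,4,6} D(Y)={6}: Z {3,4,6}->{3,4}
So after constraint 3: D(Y)={6}, size = 1

Answer: 1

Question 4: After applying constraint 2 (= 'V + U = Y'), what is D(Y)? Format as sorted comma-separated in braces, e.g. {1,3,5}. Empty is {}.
Answer: {6}

Derivation:
Constraint 1 (V != Y) on D(V)={3,4,6,7} D(Y)={2,4,6}: no change
Constraint 2 (V + U = Y) on D(V)={3,4,6,7} D(U)={2,4,5,7} D(Y)={2,4,6}: V {3,4,6,7}->{4}; U {2,4,5,7}->{2}; Y {2,4,6}->{6}
So after constraint 2: D(Y) = {6}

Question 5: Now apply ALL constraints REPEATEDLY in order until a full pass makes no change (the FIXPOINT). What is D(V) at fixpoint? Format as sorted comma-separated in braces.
Answer: {4}

Derivation:
pass 0 (initial): D(V)={3,4,6,7}
pass 1: U {2,4,5,7}->{2}; V {3,4,6,7}->{4}; Y {2,4,6}->{6}; Z {3,4,6}->{3,4}
pass 2: no change
Fixpoint after 2 passes: D(V) = {4}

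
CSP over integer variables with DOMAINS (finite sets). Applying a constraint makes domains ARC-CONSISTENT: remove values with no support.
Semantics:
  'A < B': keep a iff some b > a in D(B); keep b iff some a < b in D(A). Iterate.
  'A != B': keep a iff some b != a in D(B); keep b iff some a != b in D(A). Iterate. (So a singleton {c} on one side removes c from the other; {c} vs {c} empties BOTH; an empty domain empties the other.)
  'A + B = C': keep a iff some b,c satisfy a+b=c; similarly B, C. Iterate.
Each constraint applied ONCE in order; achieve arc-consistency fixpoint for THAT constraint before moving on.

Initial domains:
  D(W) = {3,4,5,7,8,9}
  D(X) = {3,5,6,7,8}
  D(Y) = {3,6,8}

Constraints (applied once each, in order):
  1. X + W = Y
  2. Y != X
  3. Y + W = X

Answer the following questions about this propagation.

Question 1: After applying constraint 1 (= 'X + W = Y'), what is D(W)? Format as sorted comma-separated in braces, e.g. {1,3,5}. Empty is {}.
Answer: {3,5}

Derivation:
Constraint 1 (X + W = Y) on D(X)={3,5,6,7,8} D(W)={3,4,5,7,8,9} D(Y)={3,6,8}: X {3,5,6,7,8}->{3,5}; W {3,4,5,7,8,9}->{3,5}; Y {3,6,8}->{6,8}
So after constraint 1: D(W) = {3,5}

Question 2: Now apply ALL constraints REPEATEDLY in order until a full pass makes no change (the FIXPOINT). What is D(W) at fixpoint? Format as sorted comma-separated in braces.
Answer: {}

Derivation:
pass 0 (initial): D(W)={3,4,5,7,8,9}
pass 1: W {3,4,5,7,8,9}->{}; X {3,5,6,7,8}->{}; Y {3,6,8}->{}
pass 2: no change
Fixpoint after 2 passes: D(W) = {}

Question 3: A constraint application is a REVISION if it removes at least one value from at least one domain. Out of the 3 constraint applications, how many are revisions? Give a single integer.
Constraint 1 (X + W = Y) on D(X)={3,5,6,7,8} D(W)={3,4,5,7,8,9} D(Y)={3,6,8}: X {3,5,6,7,8}->{3,5}; W {3,4,5,7,8,9}->{3,5}; Y {3,6,8}->{6,8} => REVISION
Constraint 2 (Y != X) on D(Y)={6,8} D(X)={3,5}: no change => not a revision
Constraint 3 (Y + W = X) on D(Y)={6,8} D(W)={3,5} D(X)={3,5}: Y {6,8}->{}; W {3,5}->{}; X {3,5}->{} => REVISION
Total revisions = 2

Answer: 2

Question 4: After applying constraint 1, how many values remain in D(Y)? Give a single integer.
Answer: 2

Derivation:
Constraint 1 (X + W = Y) on D(X)={3,5,6,7,8} D(W)={3,4,5,7,8,9} D(Y)={3,6,8}: X {3,5,6,7,8}->{3,5}; W {3,4,5,7,8,9}->{3,5}; Y {3,6,8}->{6,8}
So after constraint 1: D(Y)={6,8}, size = 2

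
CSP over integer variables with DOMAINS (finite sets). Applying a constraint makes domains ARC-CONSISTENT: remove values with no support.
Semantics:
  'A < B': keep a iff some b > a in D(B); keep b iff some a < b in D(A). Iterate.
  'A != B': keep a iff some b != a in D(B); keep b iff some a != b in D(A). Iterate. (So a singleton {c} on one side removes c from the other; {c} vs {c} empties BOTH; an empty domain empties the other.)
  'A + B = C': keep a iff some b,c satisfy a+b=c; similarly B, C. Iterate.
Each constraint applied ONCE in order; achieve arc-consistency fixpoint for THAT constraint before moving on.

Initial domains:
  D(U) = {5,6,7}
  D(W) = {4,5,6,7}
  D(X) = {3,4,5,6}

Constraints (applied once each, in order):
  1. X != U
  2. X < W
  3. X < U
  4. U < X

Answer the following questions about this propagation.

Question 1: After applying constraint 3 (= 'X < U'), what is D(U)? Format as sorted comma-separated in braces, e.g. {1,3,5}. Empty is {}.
Constraint 1 (X != U) on D(X)={3,4,5,6} D(U)={5,6,7}: no change
Constraint 2 (X < W) on D(X)={3,4,5,6} D(W)={4,5,6,7}: no change
Constraint 3 (X < U) on D(X)={3,4,5,6} D(U)={5,6,7}: no change
So after constraint 3: D(U) = {5,6,7}

Answer: {5,6,7}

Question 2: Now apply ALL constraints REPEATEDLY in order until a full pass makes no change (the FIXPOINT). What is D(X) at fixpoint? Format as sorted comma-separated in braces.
Answer: {}

Derivation:
pass 0 (initial): D(X)={3,4,5,6}
pass 1: U {5,6,7}->{5}; X {3,4,5,6}->{6}
pass 2: U {5}->{}; W {4,5,6,7}->{7}; X {6}->{}
pass 3: W {7}->{}
pass 4: no change
Fixpoint after 4 passes: D(X) = {}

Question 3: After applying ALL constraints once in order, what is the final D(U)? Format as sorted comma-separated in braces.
Answer: {5}

Derivation:
Constraint 1 (X != U) on D(X)={3,4,5,6} D(U)={5,6,7}: no change
Constraint 2 (X < W) on D(X)={3,4,5,6} D(W)={4,5,6,7}: no change
Constraint 3 (X < U) on D(X)={3,4,5,6} D(U)={5,6,7}: no change
Constraint 4 (U < X) on D(U)={5,6,7} D(X)={3,4,5,6}: U {5,6,7}->{5}; X {3,4,5,6}->{6}
So after all 4 constraints: D(U) = {5}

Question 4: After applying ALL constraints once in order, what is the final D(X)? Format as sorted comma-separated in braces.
Constraint 1 (X != U) on D(X)={3,4,5,6} D(U)={5,6,7}: no change
Constraint 2 (X < W) on D(X)={3,4,5,6} D(W)={4,5,6,7}: no change
Constraint 3 (X < U) on D(X)={3,4,5,6} D(U)={5,6,7}: no change
Constraint 4 (U < X) on D(U)={5,6,7} D(X)={3,4,5,6}: U {5,6,7}->{5}; X {3,4,5,6}->{6}
So after all 4 constraints: D(X) = {6}

Answer: {6}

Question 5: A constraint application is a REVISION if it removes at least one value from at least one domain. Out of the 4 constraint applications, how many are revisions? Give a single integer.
Constraint 1 (X != U) on D(X)={3,4,5,6} D(U)={5,6,7}: no change => not a revision
Constraint 2 (X < W) on D(X)={3,4,5,6} D(W)={4,5,6,7}: no change => not a revision
Constraint 3 (X < U) on D(X)={3,4,5,6} D(U)={5,6,7}: no change => not a revision
Constraint 4 (U < X) on D(U)={5,6,7} D(X)={3,4,5,6}: U {5,6,7}->{5}; X {3,4,5,6}->{6} => REVISION
Total revisions = 1

Answer: 1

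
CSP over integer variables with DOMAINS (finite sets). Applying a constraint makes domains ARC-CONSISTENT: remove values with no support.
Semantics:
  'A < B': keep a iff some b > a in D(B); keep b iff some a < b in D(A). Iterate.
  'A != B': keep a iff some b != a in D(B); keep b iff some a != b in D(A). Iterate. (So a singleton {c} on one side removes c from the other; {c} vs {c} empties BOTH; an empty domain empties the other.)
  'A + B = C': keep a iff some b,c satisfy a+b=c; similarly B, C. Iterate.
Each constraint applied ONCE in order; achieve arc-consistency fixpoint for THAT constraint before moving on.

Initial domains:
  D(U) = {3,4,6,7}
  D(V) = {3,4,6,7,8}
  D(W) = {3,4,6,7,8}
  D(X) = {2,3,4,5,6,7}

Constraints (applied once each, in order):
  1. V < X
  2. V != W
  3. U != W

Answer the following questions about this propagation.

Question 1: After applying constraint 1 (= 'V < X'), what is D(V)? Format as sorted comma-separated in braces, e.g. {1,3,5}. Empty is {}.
Constraint 1 (V < X) on D(V)={3,4,6,7,8} D(X)={2,3,4,5,6,7}: V {3,4,6,7,8}->{3,4,6}; X {2,3,4,5,6,7}->{4,5,6,7}
So after constraint 1: D(V) = {3,4,6}

Answer: {3,4,6}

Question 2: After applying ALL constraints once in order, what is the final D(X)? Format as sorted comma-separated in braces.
Constraint 1 (V < X) on D(V)={3,4,6,7,8} D(X)={2,3,4,5,6,7}: V {3,4,6,7,8}->{3,4,6}; X {2,3,4,5,6,7}->{4,5,6,7}
Constraint 2 (V != W) on D(V)={3,4,6} D(W)={3,4,6,7,8}: no change
Constraint 3 (U != W) on D(U)={3,4,6,7} D(W)={3,4,6,7,8}: no change
So after all 3 constraints: D(X) = {4,5,6,7}

Answer: {4,5,6,7}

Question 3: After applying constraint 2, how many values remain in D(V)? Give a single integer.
Constraint 1 (V < X) on D(V)={3,4,6,7,8} D(X)={2,3,4,5,6,7}: V {3,4,6,7,8}->{3,4,6}; X {2,3,4,5,6,7}->{4,5,6,7}
Constraint 2 (V != W) on D(V)={3,4,6} D(W)={3,4,6,7,8}: no change
So after constraint 2: D(V)={3,4,6}, size = 3

Answer: 3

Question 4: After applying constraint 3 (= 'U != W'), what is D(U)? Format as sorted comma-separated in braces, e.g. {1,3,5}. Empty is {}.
Answer: {3,4,6,7}

Derivation:
Constraint 1 (V < X) on D(V)={3,4,6,7,8} D(X)={2,3,4,5,6,7}: V {3,4,6,7,8}->{3,4,6}; X {2,3,4,5,6,7}->{4,5,6,7}
Constraint 2 (V != W) on D(V)={3,4,6} D(W)={3,4,6,7,8}: no change
Constraint 3 (U != W) on D(U)={3,4,6,7} D(W)={3,4,6,7,8}: no change
So after constraint 3: D(U) = {3,4,6,7}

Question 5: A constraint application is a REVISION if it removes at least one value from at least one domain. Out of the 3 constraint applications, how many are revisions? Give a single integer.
Answer: 1

Derivation:
Constraint 1 (V < X) on D(V)={3,4,6,7,8} D(X)={2,3,4,5,6,7}: V {3,4,6,7,8}->{3,4,6}; X {2,3,4,5,6,7}->{4,5,6,7} => REVISION
Constraint 2 (V != W) on D(V)={3,4,6} D(W)={3,4,6,7,8}: no change => not a revision
Constraint 3 (U != W) on D(U)={3,4,6,7} D(W)={3,4,6,7,8}: no change => not a revision
Total revisions = 1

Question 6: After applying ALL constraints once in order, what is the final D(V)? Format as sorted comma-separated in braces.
Constraint 1 (V < X) on D(V)={3,4,6,7,8} D(X)={2,3,4,5,6,7}: V {3,4,6,7,8}->{3,4,6}; X {2,3,4,5,6,7}->{4,5,6,7}
Constraint 2 (V != W) on D(V)={3,4,6} D(W)={3,4,6,7,8}: no change
Constraint 3 (U != W) on D(U)={3,4,6,7} D(W)={3,4,6,7,8}: no change
So after all 3 constraints: D(V) = {3,4,6}

Answer: {3,4,6}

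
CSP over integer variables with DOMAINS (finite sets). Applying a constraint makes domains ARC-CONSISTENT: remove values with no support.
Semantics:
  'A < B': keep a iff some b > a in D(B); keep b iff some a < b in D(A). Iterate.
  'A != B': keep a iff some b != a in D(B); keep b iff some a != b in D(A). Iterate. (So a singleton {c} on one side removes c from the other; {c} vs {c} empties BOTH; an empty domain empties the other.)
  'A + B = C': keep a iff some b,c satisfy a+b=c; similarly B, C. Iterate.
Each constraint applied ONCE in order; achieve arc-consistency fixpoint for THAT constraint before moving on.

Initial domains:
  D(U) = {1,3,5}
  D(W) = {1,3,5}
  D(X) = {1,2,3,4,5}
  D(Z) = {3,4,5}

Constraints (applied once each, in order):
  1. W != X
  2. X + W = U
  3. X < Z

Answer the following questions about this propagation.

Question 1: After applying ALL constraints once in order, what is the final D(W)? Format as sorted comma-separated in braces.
Constraint 1 (W != X) on D(W)={1,3,5} D(X)={1,2,3,4,5}: no change
Constraint 2 (X + W = U) on D(X)={1,2,3,4,5} D(W)={1,3,5} D(U)={1,3,5}: X {1,2,3,4,5}->{2,4}; W {1,3,5}->{1,3}; U {1,3,5}->{3,5}
Constraint 3 (X < Z) on D(X)={2,4} D(Z)={3,4,5}: no change
So after all 3 constraints: D(W) = {1,3}

Answer: {1,3}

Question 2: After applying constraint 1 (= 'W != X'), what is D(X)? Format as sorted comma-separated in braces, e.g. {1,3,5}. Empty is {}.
Constraint 1 (W != X) on D(W)={1,3,5} D(X)={1,2,3,4,5}: no change
So after constraint 1: D(X) = {1,2,3,4,5}

Answer: {1,2,3,4,5}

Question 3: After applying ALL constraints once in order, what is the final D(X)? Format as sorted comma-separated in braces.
Answer: {2,4}

Derivation:
Constraint 1 (W != X) on D(W)={1,3,5} D(X)={1,2,3,4,5}: no change
Constraint 2 (X + W = U) on D(X)={1,2,3,4,5} D(W)={1,3,5} D(U)={1,3,5}: X {1,2,3,4,5}->{2,4}; W {1,3,5}->{1,3}; U {1,3,5}->{3,5}
Constraint 3 (X < Z) on D(X)={2,4} D(Z)={3,4,5}: no change
So after all 3 constraints: D(X) = {2,4}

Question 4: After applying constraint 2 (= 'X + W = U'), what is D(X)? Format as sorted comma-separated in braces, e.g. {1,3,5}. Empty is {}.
Answer: {2,4}

Derivation:
Constraint 1 (W != X) on D(W)={1,3,5} D(X)={1,2,3,4,5}: no change
Constraint 2 (X + W = U) on D(X)={1,2,3,4,5} D(W)={1,3,5} D(U)={1,3,5}: X {1,2,3,4,5}->{2,4}; W {1,3,5}->{1,3}; U {1,3,5}->{3,5}
So after constraint 2: D(X) = {2,4}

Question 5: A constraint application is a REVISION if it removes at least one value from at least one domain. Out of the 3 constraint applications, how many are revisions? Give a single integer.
Constraint 1 (W != X) on D(W)={1,3,5} D(X)={1,2,3,4,5}: no change => not a revision
Constraint 2 (X + W = U) on D(X)={1,2,3,4,5} D(W)={1,3,5} D(U)={1,3,5}: X {1,2,3,4,5}->{2,4}; W {1,3,5}->{1,3}; U {1,3,5}->{3,5} => REVISION
Constraint 3 (X < Z) on D(X)={2,4} D(Z)={3,4,5}: no change => not a revision
Total revisions = 1

Answer: 1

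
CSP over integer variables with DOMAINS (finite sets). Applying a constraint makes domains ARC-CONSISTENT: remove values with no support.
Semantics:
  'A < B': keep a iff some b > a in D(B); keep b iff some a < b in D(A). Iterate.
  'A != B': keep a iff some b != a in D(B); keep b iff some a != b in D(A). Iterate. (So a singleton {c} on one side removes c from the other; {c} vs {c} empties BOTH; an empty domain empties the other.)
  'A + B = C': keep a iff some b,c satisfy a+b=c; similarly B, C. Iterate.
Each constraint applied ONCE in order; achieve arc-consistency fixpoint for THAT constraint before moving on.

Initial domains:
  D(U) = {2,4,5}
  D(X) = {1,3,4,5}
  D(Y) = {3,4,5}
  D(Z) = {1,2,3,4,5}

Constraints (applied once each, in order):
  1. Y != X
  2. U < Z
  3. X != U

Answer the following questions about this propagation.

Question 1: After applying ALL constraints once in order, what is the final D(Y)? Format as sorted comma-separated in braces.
Constraint 1 (Y != X) on D(Y)={3,4,5} D(X)={1,3,4,5}: no change
Constraint 2 (U < Z) on D(U)={2,4,5} D(Z)={1,2,3,4,5}: U {2,4,5}->{2,4}; Z {1,2,3,4,5}->{3,4,5}
Constraint 3 (X != U) on D(X)={1,3,4,5} D(U)={2,4}: no change
So after all 3 constraints: D(Y) = {3,4,5}

Answer: {3,4,5}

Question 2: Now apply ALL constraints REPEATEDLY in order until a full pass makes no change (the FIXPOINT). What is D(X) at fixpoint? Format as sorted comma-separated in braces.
Answer: {1,3,4,5}

Derivation:
pass 0 (initial): D(X)={1,3,4,5}
pass 1: U {2,4,5}->{2,4}; Z {1,2,3,4,5}->{3,4,5}
pass 2: no change
Fixpoint after 2 passes: D(X) = {1,3,4,5}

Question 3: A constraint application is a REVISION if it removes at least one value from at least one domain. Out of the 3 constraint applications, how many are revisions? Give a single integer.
Answer: 1

Derivation:
Constraint 1 (Y != X) on D(Y)={3,4,5} D(X)={1,3,4,5}: no change => not a revision
Constraint 2 (U < Z) on D(U)={2,4,5} D(Z)={1,2,3,4,5}: U {2,4,5}->{2,4}; Z {1,2,3,4,5}->{3,4,5} => REVISION
Constraint 3 (X != U) on D(X)={1,3,4,5} D(U)={2,4}: no change => not a revision
Total revisions = 1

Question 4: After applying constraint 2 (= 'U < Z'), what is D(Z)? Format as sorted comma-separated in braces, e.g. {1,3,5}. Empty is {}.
Answer: {3,4,5}

Derivation:
Constraint 1 (Y != X) on D(Y)={3,4,5} D(X)={1,3,4,5}: no change
Constraint 2 (U < Z) on D(U)={2,4,5} D(Z)={1,2,3,4,5}: U {2,4,5}->{2,4}; Z {1,2,3,4,5}->{3,4,5}
So after constraint 2: D(Z) = {3,4,5}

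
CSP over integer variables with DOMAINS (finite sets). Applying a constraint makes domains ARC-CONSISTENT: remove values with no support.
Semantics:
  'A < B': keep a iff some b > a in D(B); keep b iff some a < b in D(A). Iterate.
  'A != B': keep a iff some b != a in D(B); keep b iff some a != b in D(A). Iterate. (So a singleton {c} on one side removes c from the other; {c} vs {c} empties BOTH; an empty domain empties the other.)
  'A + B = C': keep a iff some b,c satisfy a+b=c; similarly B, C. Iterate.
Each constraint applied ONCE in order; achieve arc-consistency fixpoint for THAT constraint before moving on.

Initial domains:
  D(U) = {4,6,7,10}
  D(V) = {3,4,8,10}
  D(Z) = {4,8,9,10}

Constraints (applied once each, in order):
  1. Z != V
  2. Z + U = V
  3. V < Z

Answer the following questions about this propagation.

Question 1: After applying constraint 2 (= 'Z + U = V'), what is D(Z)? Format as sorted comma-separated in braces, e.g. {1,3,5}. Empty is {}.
Constraint 1 (Z != V) on D(Z)={4,8,9,10} D(V)={3,4,8,10}: no change
Constraint 2 (Z + U = V) on D(Z)={4,8,9,10} D(U)={4,6,7,10} D(V)={3,4,8,10}: Z {4,8,9,10}->{4}; U {4,6,7,10}->{4,6}; V {3,4,8,10}->{8,10}
So after constraint 2: D(Z) = {4}

Answer: {4}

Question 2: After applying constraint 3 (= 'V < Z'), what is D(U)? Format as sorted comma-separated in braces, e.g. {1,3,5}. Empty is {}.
Constraint 1 (Z != V) on D(Z)={4,8,9,10} D(V)={3,4,8,10}: no change
Constraint 2 (Z + U = V) on D(Z)={4,8,9,10} D(U)={4,6,7,10} D(V)={3,4,8,10}: Z {4,8,9,10}->{4}; U {4,6,7,10}->{4,6}; V {3,4,8,10}->{8,10}
Constraint 3 (V < Z) on D(V)={8,10} D(Z)={4}: V {8,10}->{}; Z {4}->{}
So after constraint 3: D(U) = {4,6}

Answer: {4,6}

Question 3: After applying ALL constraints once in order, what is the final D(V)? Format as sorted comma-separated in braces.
Constraint 1 (Z != V) on D(Z)={4,8,9,10} D(V)={3,4,8,10}: no change
Constraint 2 (Z + U = V) on D(Z)={4,8,9,10} D(U)={4,6,7,10} D(V)={3,4,8,10}: Z {4,8,9,10}->{4}; U {4,6,7,10}->{4,6}; V {3,4,8,10}->{8,10}
Constraint 3 (V < Z) on D(V)={8,10} D(Z)={4}: V {8,10}->{}; Z {4}->{}
So after all 3 constraints: D(V) = {}

Answer: {}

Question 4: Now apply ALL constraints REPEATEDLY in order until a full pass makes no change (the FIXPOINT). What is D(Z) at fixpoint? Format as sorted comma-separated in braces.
pass 0 (initial): D(Z)={4,8,9,10}
pass 1: U {4,6,7,10}->{4,6}; V {3,4,8,10}->{}; Z {4,8,9,10}->{}
pass 2: U {4,6}->{}
pass 3: no change
Fixpoint after 3 passes: D(Z) = {}

Answer: {}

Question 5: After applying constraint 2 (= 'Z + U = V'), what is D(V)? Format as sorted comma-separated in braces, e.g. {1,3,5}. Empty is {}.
Answer: {8,10}

Derivation:
Constraint 1 (Z != V) on D(Z)={4,8,9,10} D(V)={3,4,8,10}: no change
Constraint 2 (Z + U = V) on D(Z)={4,8,9,10} D(U)={4,6,7,10} D(V)={3,4,8,10}: Z {4,8,9,10}->{4}; U {4,6,7,10}->{4,6}; V {3,4,8,10}->{8,10}
So after constraint 2: D(V) = {8,10}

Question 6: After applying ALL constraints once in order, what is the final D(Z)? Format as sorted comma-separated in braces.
Constraint 1 (Z != V) on D(Z)={4,8,9,10} D(V)={3,4,8,10}: no change
Constraint 2 (Z + U = V) on D(Z)={4,8,9,10} D(U)={4,6,7,10} D(V)={3,4,8,10}: Z {4,8,9,10}->{4}; U {4,6,7,10}->{4,6}; V {3,4,8,10}->{8,10}
Constraint 3 (V < Z) on D(V)={8,10} D(Z)={4}: V {8,10}->{}; Z {4}->{}
So after all 3 constraints: D(Z) = {}

Answer: {}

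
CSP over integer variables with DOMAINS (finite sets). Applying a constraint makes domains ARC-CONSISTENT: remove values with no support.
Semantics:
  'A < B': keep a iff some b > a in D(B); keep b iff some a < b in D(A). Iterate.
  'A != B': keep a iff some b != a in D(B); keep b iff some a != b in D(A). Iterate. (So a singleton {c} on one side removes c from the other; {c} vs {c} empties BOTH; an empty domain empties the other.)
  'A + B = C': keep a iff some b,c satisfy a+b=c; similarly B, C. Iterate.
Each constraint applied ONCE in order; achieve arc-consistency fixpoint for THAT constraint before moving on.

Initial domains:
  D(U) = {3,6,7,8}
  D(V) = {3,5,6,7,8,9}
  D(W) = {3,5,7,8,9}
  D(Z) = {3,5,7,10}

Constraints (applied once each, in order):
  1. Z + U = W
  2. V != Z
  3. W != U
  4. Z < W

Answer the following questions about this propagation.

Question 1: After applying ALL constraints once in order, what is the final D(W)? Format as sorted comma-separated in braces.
Constraint 1 (Z + U = W) on D(Z)={3,5,7,10} D(U)={3,6,7,8} D(W)={3,5,7,8,9}: Z {3,5,7,10}->{3,5}; U {3,6,7,8}->{3,6}; W {3,5,7,8,9}->{8,9}
Constraint 2 (V != Z) on D(V)={3,5,6,7,8,9} D(Z)={3,5}: no change
Constraint 3 (W != U) on D(W)={8,9} D(U)={3,6}: no change
Constraint 4 (Z < W) on D(Z)={3,5} D(W)={8,9}: no change
So after all 4 constraints: D(W) = {8,9}

Answer: {8,9}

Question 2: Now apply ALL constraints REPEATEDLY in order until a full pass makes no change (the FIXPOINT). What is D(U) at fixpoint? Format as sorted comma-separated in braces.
pass 0 (initial): D(U)={3,6,7,8}
pass 1: U {3,6,7,8}->{3,6}; W {3,5,7,8,9}->{8,9}; Z {3,5,7,10}->{3,5}
pass 2: no change
Fixpoint after 2 passes: D(U) = {3,6}

Answer: {3,6}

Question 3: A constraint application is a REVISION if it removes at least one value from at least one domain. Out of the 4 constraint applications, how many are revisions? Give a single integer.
Constraint 1 (Z + U = W) on D(Z)={3,5,7,10} D(U)={3,6,7,8} D(W)={3,5,7,8,9}: Z {3,5,7,10}->{3,5}; U {3,6,7,8}->{3,6}; W {3,5,7,8,9}->{8,9} => REVISION
Constraint 2 (V != Z) on D(V)={3,5,6,7,8,9} D(Z)={3,5}: no change => not a revision
Constraint 3 (W != U) on D(W)={8,9} D(U)={3,6}: no change => not a revision
Constraint 4 (Z < W) on D(Z)={3,5} D(W)={8,9}: no change => not a revision
Total revisions = 1

Answer: 1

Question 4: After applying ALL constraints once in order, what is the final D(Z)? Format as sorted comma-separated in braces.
Constraint 1 (Z + U = W) on D(Z)={3,5,7,10} D(U)={3,6,7,8} D(W)={3,5,7,8,9}: Z {3,5,7,10}->{3,5}; U {3,6,7,8}->{3,6}; W {3,5,7,8,9}->{8,9}
Constraint 2 (V != Z) on D(V)={3,5,6,7,8,9} D(Z)={3,5}: no change
Constraint 3 (W != U) on D(W)={8,9} D(U)={3,6}: no change
Constraint 4 (Z < W) on D(Z)={3,5} D(W)={8,9}: no change
So after all 4 constraints: D(Z) = {3,5}

Answer: {3,5}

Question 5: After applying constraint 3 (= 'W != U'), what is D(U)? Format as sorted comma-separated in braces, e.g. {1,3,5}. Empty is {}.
Answer: {3,6}

Derivation:
Constraint 1 (Z + U = W) on D(Z)={3,5,7,10} D(U)={3,6,7,8} D(W)={3,5,7,8,9}: Z {3,5,7,10}->{3,5}; U {3,6,7,8}->{3,6}; W {3,5,7,8,9}->{8,9}
Constraint 2 (V != Z) on D(V)={3,5,6,7,8,9} D(Z)={3,5}: no change
Constraint 3 (W != U) on D(W)={8,9} D(U)={3,6}: no change
So after constraint 3: D(U) = {3,6}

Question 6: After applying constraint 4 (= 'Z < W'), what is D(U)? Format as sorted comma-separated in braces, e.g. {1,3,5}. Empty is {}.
Answer: {3,6}

Derivation:
Constraint 1 (Z + U = W) on D(Z)={3,5,7,10} D(U)={3,6,7,8} D(W)={3,5,7,8,9}: Z {3,5,7,10}->{3,5}; U {3,6,7,8}->{3,6}; W {3,5,7,8,9}->{8,9}
Constraint 2 (V != Z) on D(V)={3,5,6,7,8,9} D(Z)={3,5}: no change
Constraint 3 (W != U) on D(W)={8,9} D(U)={3,6}: no change
Constraint 4 (Z < W) on D(Z)={3,5} D(W)={8,9}: no change
So after constraint 4: D(U) = {3,6}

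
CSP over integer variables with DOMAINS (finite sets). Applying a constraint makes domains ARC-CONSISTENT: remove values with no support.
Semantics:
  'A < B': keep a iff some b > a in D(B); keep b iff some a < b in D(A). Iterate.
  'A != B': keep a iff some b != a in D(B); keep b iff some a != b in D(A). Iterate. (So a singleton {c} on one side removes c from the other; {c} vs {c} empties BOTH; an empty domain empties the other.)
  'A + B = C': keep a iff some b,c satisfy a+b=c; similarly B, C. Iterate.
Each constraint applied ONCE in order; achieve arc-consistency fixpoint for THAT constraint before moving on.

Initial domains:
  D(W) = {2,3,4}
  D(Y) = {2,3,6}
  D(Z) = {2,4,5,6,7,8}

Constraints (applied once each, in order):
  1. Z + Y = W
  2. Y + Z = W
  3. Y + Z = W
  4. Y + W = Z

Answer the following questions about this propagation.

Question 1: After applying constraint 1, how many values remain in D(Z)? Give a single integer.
Constraint 1 (Z + Y = W) on D(Z)={2,4,5,6,7,8} D(Y)={2,3,6} D(W)={2,3,4}: Z {2,4,5,6,7,8}->{2}; Y {2,3,6}->{2}; W {2,3,4}->{4}
So after constraint 1: D(Z)={2}, size = 1

Answer: 1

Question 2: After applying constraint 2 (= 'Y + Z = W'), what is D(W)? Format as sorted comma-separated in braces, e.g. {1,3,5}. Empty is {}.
Answer: {4}

Derivation:
Constraint 1 (Z + Y = W) on D(Z)={2,4,5,6,7,8} D(Y)={2,3,6} D(W)={2,3,4}: Z {2,4,5,6,7,8}->{2}; Y {2,3,6}->{2}; W {2,3,4}->{4}
Constraint 2 (Y + Z = W) on D(Y)={2} D(Z)={2} D(W)={4}: no change
So after constraint 2: D(W) = {4}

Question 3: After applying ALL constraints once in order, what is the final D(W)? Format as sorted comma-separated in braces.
Answer: {}

Derivation:
Constraint 1 (Z + Y = W) on D(Z)={2,4,5,6,7,8} D(Y)={2,3,6} D(W)={2,3,4}: Z {2,4,5,6,7,8}->{2}; Y {2,3,6}->{2}; W {2,3,4}->{4}
Constraint 2 (Y + Z = W) on D(Y)={2} D(Z)={2} D(W)={4}: no change
Constraint 3 (Y + Z = W) on D(Y)={2} D(Z)={2} D(W)={4}: no change
Constraint 4 (Y + W = Z) on D(Y)={2} D(W)={4} D(Z)={2}: Y {2}->{}; W {4}->{}; Z {2}->{}
So after all 4 constraints: D(W) = {}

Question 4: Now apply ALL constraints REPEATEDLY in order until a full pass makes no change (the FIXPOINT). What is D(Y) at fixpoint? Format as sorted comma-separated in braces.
Answer: {}

Derivation:
pass 0 (initial): D(Y)={2,3,6}
pass 1: W {2,3,4}->{}; Y {2,3,6}->{}; Z {2,4,5,6,7,8}->{}
pass 2: no change
Fixpoint after 2 passes: D(Y) = {}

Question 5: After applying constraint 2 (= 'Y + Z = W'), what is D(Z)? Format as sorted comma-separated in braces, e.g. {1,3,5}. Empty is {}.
Answer: {2}

Derivation:
Constraint 1 (Z + Y = W) on D(Z)={2,4,5,6,7,8} D(Y)={2,3,6} D(W)={2,3,4}: Z {2,4,5,6,7,8}->{2}; Y {2,3,6}->{2}; W {2,3,4}->{4}
Constraint 2 (Y + Z = W) on D(Y)={2} D(Z)={2} D(W)={4}: no change
So after constraint 2: D(Z) = {2}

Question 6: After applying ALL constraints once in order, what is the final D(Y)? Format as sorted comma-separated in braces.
Answer: {}

Derivation:
Constraint 1 (Z + Y = W) on D(Z)={2,4,5,6,7,8} D(Y)={2,3,6} D(W)={2,3,4}: Z {2,4,5,6,7,8}->{2}; Y {2,3,6}->{2}; W {2,3,4}->{4}
Constraint 2 (Y + Z = W) on D(Y)={2} D(Z)={2} D(W)={4}: no change
Constraint 3 (Y + Z = W) on D(Y)={2} D(Z)={2} D(W)={4}: no change
Constraint 4 (Y + W = Z) on D(Y)={2} D(W)={4} D(Z)={2}: Y {2}->{}; W {4}->{}; Z {2}->{}
So after all 4 constraints: D(Y) = {}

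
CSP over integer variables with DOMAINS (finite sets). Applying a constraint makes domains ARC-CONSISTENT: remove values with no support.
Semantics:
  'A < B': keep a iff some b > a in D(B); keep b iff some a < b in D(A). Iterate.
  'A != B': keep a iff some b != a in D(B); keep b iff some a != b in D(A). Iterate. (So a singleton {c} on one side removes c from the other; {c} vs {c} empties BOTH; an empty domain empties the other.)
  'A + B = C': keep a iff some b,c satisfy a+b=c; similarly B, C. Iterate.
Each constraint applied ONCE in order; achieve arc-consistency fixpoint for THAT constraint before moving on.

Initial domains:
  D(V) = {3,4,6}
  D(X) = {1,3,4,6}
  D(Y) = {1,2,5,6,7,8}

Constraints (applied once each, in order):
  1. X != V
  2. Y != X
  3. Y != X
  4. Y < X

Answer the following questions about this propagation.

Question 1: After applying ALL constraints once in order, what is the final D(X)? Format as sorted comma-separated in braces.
Answer: {3,4,6}

Derivation:
Constraint 1 (X != V) on D(X)={1,3,4,6} D(V)={3,4,6}: no change
Constraint 2 (Y != X) on D(Y)={1,2,5,6,7,8} D(X)={1,3,4,6}: no change
Constraint 3 (Y != X) on D(Y)={1,2,5,6,7,8} D(X)={1,3,4,6}: no change
Constraint 4 (Y < X) on D(Y)={1,2,5,6,7,8} D(X)={1,3,4,6}: Y {1,2,5,6,7,8}->{1,2,5}; X {1,3,4,6}->{3,4,6}
So after all 4 constraints: D(X) = {3,4,6}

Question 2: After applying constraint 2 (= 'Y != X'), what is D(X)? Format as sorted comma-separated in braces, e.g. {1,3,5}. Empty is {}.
Answer: {1,3,4,6}

Derivation:
Constraint 1 (X != V) on D(X)={1,3,4,6} D(V)={3,4,6}: no change
Constraint 2 (Y != X) on D(Y)={1,2,5,6,7,8} D(X)={1,3,4,6}: no change
So after constraint 2: D(X) = {1,3,4,6}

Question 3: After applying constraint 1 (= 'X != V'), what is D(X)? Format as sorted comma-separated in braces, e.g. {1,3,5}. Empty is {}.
Constraint 1 (X != V) on D(X)={1,3,4,6} D(V)={3,4,6}: no change
So after constraint 1: D(X) = {1,3,4,6}

Answer: {1,3,4,6}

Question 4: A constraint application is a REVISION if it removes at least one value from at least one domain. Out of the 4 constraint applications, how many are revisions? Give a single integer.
Answer: 1

Derivation:
Constraint 1 (X != V) on D(X)={1,3,4,6} D(V)={3,4,6}: no change => not a revision
Constraint 2 (Y != X) on D(Y)={1,2,5,6,7,8} D(X)={1,3,4,6}: no change => not a revision
Constraint 3 (Y != X) on D(Y)={1,2,5,6,7,8} D(X)={1,3,4,6}: no change => not a revision
Constraint 4 (Y < X) on D(Y)={1,2,5,6,7,8} D(X)={1,3,4,6}: Y {1,2,5,6,7,8}->{1,2,5}; X {1,3,4,6}->{3,4,6} => REVISION
Total revisions = 1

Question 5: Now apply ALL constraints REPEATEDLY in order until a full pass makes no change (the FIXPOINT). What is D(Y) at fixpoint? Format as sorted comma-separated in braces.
pass 0 (initial): D(Y)={1,2,5,6,7,8}
pass 1: X {1,3,4,6}->{3,4,6}; Y {1,2,5,6,7,8}->{1,2,5}
pass 2: no change
Fixpoint after 2 passes: D(Y) = {1,2,5}

Answer: {1,2,5}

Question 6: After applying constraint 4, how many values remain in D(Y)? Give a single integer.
Constraint 1 (X != V) on D(X)={1,3,4,6} D(V)={3,4,6}: no change
Constraint 2 (Y != X) on D(Y)={1,2,5,6,7,8} D(X)={1,3,4,6}: no change
Constraint 3 (Y != X) on D(Y)={1,2,5,6,7,8} D(X)={1,3,4,6}: no change
Constraint 4 (Y < X) on D(Y)={1,2,5,6,7,8} D(X)={1,3,4,6}: Y {1,2,5,6,7,8}->{1,2,5}; X {1,3,4,6}->{3,4,6}
So after constraint 4: D(Y)={1,2,5}, size = 3

Answer: 3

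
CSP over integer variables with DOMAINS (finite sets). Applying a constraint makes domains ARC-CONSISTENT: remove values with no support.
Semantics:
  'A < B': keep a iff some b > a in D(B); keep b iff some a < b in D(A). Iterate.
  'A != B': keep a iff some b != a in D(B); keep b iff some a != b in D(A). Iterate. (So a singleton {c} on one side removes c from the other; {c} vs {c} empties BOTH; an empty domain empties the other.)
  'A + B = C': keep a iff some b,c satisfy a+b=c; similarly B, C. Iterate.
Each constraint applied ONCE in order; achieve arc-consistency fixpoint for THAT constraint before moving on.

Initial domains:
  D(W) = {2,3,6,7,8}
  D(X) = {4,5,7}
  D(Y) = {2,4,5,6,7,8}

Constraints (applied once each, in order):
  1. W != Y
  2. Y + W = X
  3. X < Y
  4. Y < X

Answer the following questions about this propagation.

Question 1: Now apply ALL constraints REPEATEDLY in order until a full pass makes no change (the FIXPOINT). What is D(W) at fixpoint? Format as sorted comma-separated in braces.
Answer: {}

Derivation:
pass 0 (initial): D(W)={2,3,6,7,8}
pass 1: W {2,3,6,7,8}->{2,3}; X {4,5,7}->{}; Y {2,4,5,6,7,8}->{}
pass 2: W {2,3}->{}
pass 3: no change
Fixpoint after 3 passes: D(W) = {}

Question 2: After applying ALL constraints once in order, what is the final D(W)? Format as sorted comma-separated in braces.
Answer: {2,3}

Derivation:
Constraint 1 (W != Y) on D(W)={2,3,6,7,8} D(Y)={2,4,5,6,7,8}: no change
Constraint 2 (Y + W = X) on D(Y)={2,4,5,6,7,8} D(W)={2,3,6,7,8} D(X)={4,5,7}: Y {2,4,5,6,7,8}->{2,4,5}; W {2,3,6,7,8}->{2,3}
Constraint 3 (X < Y) on D(X)={4,5,7} D(Y)={2,4,5}: X {4,5,7}->{4}; Y {2,4,5}->{5}
Constraint 4 (Y < X) on D(Y)={5} D(X)={4}: Y {5}->{}; X {4}->{}
So after all 4 constraints: D(W) = {2,3}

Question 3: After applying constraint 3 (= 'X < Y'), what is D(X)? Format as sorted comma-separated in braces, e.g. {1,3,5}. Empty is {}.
Constraint 1 (W != Y) on D(W)={2,3,6,7,8} D(Y)={2,4,5,6,7,8}: no change
Constraint 2 (Y + W = X) on D(Y)={2,4,5,6,7,8} D(W)={2,3,6,7,8} D(X)={4,5,7}: Y {2,4,5,6,7,8}->{2,4,5}; W {2,3,6,7,8}->{2,3}
Constraint 3 (X < Y) on D(X)={4,5,7} D(Y)={2,4,5}: X {4,5,7}->{4}; Y {2,4,5}->{5}
So after constraint 3: D(X) = {4}

Answer: {4}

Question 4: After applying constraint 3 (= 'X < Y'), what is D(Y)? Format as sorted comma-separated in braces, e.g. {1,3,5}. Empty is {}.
Constraint 1 (W != Y) on D(W)={2,3,6,7,8} D(Y)={2,4,5,6,7,8}: no change
Constraint 2 (Y + W = X) on D(Y)={2,4,5,6,7,8} D(W)={2,3,6,7,8} D(X)={4,5,7}: Y {2,4,5,6,7,8}->{2,4,5}; W {2,3,6,7,8}->{2,3}
Constraint 3 (X < Y) on D(X)={4,5,7} D(Y)={2,4,5}: X {4,5,7}->{4}; Y {2,4,5}->{5}
So after constraint 3: D(Y) = {5}

Answer: {5}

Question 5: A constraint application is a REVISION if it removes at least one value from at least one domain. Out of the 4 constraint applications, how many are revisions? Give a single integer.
Answer: 3

Derivation:
Constraint 1 (W != Y) on D(W)={2,3,6,7,8} D(Y)={2,4,5,6,7,8}: no change => not a revision
Constraint 2 (Y + W = X) on D(Y)={2,4,5,6,7,8} D(W)={2,3,6,7,8} D(X)={4,5,7}: Y {2,4,5,6,7,8}->{2,4,5}; W {2,3,6,7,8}->{2,3} => REVISION
Constraint 3 (X < Y) on D(X)={4,5,7} D(Y)={2,4,5}: X {4,5,7}->{4}; Y {2,4,5}->{5} => REVISION
Constraint 4 (Y < X) on D(Y)={5} D(X)={4}: Y {5}->{}; X {4}->{} => REVISION
Total revisions = 3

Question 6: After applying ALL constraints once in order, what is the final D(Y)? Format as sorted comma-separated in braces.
Constraint 1 (W != Y) on D(W)={2,3,6,7,8} D(Y)={2,4,5,6,7,8}: no change
Constraint 2 (Y + W = X) on D(Y)={2,4,5,6,7,8} D(W)={2,3,6,7,8} D(X)={4,5,7}: Y {2,4,5,6,7,8}->{2,4,5}; W {2,3,6,7,8}->{2,3}
Constraint 3 (X < Y) on D(X)={4,5,7} D(Y)={2,4,5}: X {4,5,7}->{4}; Y {2,4,5}->{5}
Constraint 4 (Y < X) on D(Y)={5} D(X)={4}: Y {5}->{}; X {4}->{}
So after all 4 constraints: D(Y) = {}

Answer: {}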